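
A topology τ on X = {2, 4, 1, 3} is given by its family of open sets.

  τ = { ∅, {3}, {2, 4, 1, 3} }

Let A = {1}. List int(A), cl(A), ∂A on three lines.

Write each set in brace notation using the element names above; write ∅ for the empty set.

int(A) = ∅
cl(A)  = {2, 4, 1}
∂A     = {2, 4, 1}

U open, U⊆A: ∅. int(A) = ⋃ = ∅
X∖A={2, 4, 3}, int(X∖A)={3}, hence cl(A)={2, 4, 1}
∂A: remove int from cl → {2, 4, 1}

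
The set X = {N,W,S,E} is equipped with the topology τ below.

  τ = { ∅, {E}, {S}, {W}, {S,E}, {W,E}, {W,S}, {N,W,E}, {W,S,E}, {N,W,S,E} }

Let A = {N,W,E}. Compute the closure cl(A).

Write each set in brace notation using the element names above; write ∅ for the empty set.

complement {S}; its interior {S}; cl(A) = X∖{S} = {N,W,E}

{N,W,E}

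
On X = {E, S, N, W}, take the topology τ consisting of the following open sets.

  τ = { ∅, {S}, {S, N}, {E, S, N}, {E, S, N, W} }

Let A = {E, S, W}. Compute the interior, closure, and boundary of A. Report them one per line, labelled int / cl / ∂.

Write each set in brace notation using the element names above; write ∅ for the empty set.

int(A) = {S}
cl(A)  = {E, S, N, W}
∂A     = {E, N, W}

opens ⊆ A: ∅, {S}; union → int = {S}
complement {N}; its interior ∅; cl(A) = X∖∅ = {E, S, N, W}
boundary = {E, S, N, W} ∖ {S} = {E, N, W}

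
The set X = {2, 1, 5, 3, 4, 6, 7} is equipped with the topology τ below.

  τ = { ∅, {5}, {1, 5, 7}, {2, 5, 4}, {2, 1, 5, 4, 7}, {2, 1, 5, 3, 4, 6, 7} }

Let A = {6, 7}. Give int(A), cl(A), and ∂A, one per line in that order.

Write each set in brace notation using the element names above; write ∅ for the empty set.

int(A) = ∅
cl(A)  = {1, 3, 6, 7}
∂A     = {1, 3, 6, 7}

open subsets of A: ∅; so int(A) = ∅
closure: X∖int(X∖A) = X∖{2, 5, 4} = {1, 3, 6, 7}
∂A = {1, 3, 6, 7} minus ∅ = {1, 3, 6, 7}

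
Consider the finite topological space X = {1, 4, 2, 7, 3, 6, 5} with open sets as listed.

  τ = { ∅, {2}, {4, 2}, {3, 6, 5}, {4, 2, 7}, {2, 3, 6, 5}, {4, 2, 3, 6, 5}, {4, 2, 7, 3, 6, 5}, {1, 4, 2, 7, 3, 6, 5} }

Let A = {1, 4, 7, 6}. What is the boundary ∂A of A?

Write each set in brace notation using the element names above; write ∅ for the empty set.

open subsets of A: ∅; so int(A) = ∅
closure: X∖int(X∖A) = X∖{2} = {1, 4, 7, 3, 6, 5}
∂A = {1, 4, 7, 3, 6, 5} minus ∅ = {1, 4, 7, 3, 6, 5}

{1, 4, 7, 3, 6, 5}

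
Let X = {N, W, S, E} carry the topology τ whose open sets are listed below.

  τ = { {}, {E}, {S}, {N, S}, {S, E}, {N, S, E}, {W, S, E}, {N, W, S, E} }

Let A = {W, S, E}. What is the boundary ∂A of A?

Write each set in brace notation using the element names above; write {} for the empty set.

opens ⊆ A: {}, {S}, {E}, {S, E}, {W, S, E}; union → int = {W, S, E}
complement {N}; its interior {}; cl(A) = X∖{} = {N, W, S, E}
boundary = {N, W, S, E} ∖ {W, S, E} = {N}

{N}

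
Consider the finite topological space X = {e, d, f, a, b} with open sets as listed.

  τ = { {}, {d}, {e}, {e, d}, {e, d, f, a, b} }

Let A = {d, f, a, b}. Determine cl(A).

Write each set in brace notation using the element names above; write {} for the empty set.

{d, f, a, b}

closure: X∖int(X∖A) = X∖{e} = {d, f, a, b}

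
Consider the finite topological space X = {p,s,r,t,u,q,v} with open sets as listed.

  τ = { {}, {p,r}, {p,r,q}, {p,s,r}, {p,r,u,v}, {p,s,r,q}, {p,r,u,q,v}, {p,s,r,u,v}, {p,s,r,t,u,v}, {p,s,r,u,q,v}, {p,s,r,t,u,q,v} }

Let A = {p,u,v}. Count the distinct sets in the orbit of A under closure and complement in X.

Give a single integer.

closure: X∖int(X∖A) = X∖{} = {p,s,r,t,u,q,v}
Let k=closure and c=complement:
  1. A     = {p,u,v}
  2. kA    = {p,s,r,t,u,q,v}
  3. cA    = {s,r,t,q}
  4. ckA   = {}
— saturated at 4

4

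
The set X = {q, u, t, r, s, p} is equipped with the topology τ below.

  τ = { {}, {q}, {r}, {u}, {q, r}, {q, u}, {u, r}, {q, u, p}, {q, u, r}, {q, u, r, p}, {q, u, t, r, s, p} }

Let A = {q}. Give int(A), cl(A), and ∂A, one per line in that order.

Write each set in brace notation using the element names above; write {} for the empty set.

int(A) = {q}
cl(A)  = {q, t, s, p}
∂A     = {t, s, p}

open subsets of A: {}, {q}; so int(A) = {q}
closure: X∖int(X∖A) = X∖{u, r} = {q, t, s, p}
∂A = {q, t, s, p} minus {q} = {t, s, p}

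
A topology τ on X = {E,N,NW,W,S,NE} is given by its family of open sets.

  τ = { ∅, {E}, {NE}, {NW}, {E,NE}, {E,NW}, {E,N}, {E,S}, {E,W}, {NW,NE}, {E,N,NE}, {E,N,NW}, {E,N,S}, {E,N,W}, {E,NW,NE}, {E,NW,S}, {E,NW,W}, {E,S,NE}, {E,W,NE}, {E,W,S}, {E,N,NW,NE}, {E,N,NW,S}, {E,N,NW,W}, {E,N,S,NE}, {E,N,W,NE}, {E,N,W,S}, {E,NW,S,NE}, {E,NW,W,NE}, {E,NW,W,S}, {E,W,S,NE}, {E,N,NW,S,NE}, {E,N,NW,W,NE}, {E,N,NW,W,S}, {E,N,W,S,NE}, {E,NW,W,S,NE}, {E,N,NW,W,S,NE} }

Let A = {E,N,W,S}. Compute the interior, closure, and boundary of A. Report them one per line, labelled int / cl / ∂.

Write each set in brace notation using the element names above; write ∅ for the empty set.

U open, U⊆A: ∅, {E}, {E,S}, {E,W}, {E,N}, {E,N,S}, {E,W,S}, {E,N,W}, {E,N,W,S}. int(A) = ⋃ = {E,N,W,S}
X∖A={NW,NE}, int(X∖A)={NW,NE}, hence cl(A)={E,N,W,S}
∂A: remove int from cl → ∅

int(A) = {E,N,W,S}
cl(A)  = {E,N,W,S}
∂A     = ∅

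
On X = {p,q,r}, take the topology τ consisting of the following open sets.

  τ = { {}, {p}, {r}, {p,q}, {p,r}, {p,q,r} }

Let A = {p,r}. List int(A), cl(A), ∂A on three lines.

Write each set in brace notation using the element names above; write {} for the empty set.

int(A) = {p,r}
cl(A)  = {p,q,r}
∂A     = {q}

opens ⊆ A: {}, {r}, {p}, {p,r}; union → int = {p,r}
complement {q}; its interior {}; cl(A) = X∖{} = {p,q,r}
boundary = {p,q,r} ∖ {p,r} = {q}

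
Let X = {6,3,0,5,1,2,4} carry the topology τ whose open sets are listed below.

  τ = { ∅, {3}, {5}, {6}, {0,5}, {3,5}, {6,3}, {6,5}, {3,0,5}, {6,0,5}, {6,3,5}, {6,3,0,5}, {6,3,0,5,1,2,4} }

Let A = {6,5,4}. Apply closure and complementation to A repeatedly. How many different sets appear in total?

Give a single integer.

8

X∖A={3,0,1,2}, int(X∖A)={3}, hence cl(A)={6,0,5,1,2,4}
Orbit (k=closure, c=complement):
  1. A     = {6,5,4}
  2. kA    = {6,0,5,1,2,4}
  3. cA    = {3,0,1,2}
  4. ckA   = {3}
  5. kcA   = {3,0,1,2,4}
  6. kckA  = {3,1,2,4}
  7. ckcA  = {6,5}
  8. ckckA = {6,0,5}
(closed under both — stop)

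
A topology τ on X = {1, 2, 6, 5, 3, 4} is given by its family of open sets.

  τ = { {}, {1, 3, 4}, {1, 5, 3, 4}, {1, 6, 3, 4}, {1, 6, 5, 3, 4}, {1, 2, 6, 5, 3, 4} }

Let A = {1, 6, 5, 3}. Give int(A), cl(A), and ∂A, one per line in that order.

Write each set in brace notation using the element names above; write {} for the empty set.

int(A) = {}
cl(A)  = {1, 2, 6, 5, 3, 4}
∂A     = {1, 2, 6, 5, 3, 4}

opens ⊆ A: {}; union → int = {}
complement {2, 4}; its interior {}; cl(A) = X∖{} = {1, 2, 6, 5, 3, 4}
boundary = {1, 2, 6, 5, 3, 4} ∖ {} = {1, 2, 6, 5, 3, 4}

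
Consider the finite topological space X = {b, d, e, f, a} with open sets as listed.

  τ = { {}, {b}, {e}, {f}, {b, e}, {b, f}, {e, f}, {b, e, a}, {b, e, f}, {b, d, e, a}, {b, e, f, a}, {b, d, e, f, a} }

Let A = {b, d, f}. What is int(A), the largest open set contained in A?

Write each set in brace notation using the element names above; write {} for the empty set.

{b, f}

opens ⊆ A: {}, {f}, {b}, {b, f}; union → int = {b, f}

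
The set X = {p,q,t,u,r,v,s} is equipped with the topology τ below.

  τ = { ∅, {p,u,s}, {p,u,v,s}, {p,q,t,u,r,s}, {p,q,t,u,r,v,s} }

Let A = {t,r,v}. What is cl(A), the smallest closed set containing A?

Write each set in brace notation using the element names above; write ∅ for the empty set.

cl via duality: int({p,q,u,s}) = {p,u,s}, so X∖{p,u,s} = {q,t,r,v}

{q,t,r,v}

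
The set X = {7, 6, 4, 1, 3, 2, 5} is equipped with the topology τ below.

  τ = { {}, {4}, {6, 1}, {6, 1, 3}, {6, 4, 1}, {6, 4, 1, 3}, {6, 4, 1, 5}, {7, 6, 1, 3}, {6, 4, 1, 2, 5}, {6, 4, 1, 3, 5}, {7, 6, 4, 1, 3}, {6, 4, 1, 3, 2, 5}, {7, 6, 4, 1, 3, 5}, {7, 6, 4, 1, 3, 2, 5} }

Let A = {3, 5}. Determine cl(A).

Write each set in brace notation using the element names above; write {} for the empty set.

complement {7, 6, 4, 1, 2}; its interior {6, 4, 1}; cl(A) = X∖{6, 4, 1} = {7, 3, 2, 5}

{7, 3, 2, 5}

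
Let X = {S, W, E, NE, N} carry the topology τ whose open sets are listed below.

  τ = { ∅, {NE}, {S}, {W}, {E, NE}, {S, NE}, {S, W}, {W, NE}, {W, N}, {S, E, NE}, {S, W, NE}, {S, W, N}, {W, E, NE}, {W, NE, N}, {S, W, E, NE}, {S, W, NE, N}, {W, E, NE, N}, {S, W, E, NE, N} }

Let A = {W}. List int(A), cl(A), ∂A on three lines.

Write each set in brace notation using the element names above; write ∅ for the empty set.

U open, U⊆A: ∅, {W}. int(A) = ⋃ = {W}
X∖A={S, E, NE, N}, int(X∖A)={S, E, NE}, hence cl(A)={W, N}
∂A: remove int from cl → {N}

int(A) = {W}
cl(A)  = {W, N}
∂A     = {N}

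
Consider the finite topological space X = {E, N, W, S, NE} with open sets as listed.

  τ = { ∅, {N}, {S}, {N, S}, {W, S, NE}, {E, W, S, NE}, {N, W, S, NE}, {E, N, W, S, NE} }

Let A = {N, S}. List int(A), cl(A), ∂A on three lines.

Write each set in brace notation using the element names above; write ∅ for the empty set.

interior: largest open inside A is {N, S} (from ∅, {S}, {N}, {N, S})
cl via duality: int({E, W, NE}) = ∅, so X∖∅ = {E, N, W, S, NE}
cl∖int = {E, W, NE}

int(A) = {N, S}
cl(A)  = {E, N, W, S, NE}
∂A     = {E, W, NE}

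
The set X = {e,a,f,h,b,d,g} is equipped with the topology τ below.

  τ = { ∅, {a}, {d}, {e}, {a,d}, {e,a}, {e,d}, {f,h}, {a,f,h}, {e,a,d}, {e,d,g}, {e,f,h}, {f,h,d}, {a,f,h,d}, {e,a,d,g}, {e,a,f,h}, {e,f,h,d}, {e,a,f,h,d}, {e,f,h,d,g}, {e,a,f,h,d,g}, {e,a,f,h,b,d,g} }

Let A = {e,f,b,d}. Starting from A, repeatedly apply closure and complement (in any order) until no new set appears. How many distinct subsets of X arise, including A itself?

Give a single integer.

closure: X∖int(X∖A) = X∖{a} = {e,f,h,b,d,g}
Let k=closure and c=complement:
  1. A     = {e,f,b,d}
  2. kA    = {e,f,h,b,d,g}
  3. cA    = {a,h,g}
  4. ckA   = {a}
  5. kcA   = {a,f,h,b,g}
  6. kckA  = {a,b}
  7. ckcA  = {e,d}
  8. ckckA = {e,f,h,d,g}
  9. kckcA = {e,b,d,g}
  10. ckckcA = {a,f,h}
  11. kckckcA = {a,f,h,b}
  12. ckckckcA = {e,d,g}
— saturated at 12

12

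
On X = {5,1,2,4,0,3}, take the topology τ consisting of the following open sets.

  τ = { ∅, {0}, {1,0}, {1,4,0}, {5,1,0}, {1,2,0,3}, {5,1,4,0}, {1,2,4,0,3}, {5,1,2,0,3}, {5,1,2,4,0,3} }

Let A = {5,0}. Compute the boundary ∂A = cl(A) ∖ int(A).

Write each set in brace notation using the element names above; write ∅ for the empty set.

U open, U⊆A: ∅, {0}. int(A) = ⋃ = {0}
X∖A={1,2,4,3}, int(X∖A)=∅, hence cl(A)={5,1,2,4,0,3}
∂A: remove int from cl → {5,1,2,4,3}

{5,1,2,4,3}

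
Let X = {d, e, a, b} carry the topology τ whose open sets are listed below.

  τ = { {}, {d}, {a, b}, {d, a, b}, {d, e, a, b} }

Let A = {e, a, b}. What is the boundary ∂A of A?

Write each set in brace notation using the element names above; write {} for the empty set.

open subsets of A: {}, {a, b}; so int(A) = {a, b}
closure: X∖int(X∖A) = X∖{d} = {e, a, b}
∂A = {e, a, b} minus {a, b} = {e}

{e}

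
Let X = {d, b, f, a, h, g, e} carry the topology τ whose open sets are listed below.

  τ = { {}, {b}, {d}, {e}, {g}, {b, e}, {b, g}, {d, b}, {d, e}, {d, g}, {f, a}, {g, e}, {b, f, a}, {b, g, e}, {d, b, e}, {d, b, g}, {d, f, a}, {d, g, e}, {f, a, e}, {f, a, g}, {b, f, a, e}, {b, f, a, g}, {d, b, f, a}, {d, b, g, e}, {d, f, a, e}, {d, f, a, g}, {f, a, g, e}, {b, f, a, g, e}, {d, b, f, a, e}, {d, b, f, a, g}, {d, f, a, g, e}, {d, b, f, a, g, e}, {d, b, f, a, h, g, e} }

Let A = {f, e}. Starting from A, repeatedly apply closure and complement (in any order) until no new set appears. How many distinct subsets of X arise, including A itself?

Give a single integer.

10

X∖A={d, b, a, h, g}, int(X∖A)={d, b, g}, hence cl(A)={f, a, h, e}
Orbit (k=closure, c=complement):
  1. A     = {f, e}
  2. kA    = {f, a, h, e}
  3. cA    = {d, b, a, h, g}
  4. ckA   = {d, b, g}
  5. kcA   = {d, b, f, a, h, g}
  6. kckA  = {d, b, h, g}
  7. ckcA  = {e}
  8. ckckA = {f, a, e}
  9. kckcA = {h, e}
  10. ckckcA = {d, b, f, a, g}
(closed under both — stop)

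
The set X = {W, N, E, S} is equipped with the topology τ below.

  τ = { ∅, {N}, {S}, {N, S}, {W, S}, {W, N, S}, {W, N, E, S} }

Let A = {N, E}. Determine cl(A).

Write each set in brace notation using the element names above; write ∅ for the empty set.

closure: X∖int(X∖A) = X∖{W, S} = {N, E}

{N, E}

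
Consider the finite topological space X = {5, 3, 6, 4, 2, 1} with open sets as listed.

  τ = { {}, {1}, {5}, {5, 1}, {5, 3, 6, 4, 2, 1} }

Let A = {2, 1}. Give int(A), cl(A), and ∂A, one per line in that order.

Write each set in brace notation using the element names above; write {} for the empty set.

int(A) = {1}
cl(A)  = {3, 6, 4, 2, 1}
∂A     = {3, 6, 4, 2}

opens ⊆ A: {}, {1}; union → int = {1}
complement {5, 3, 6, 4}; its interior {5}; cl(A) = X∖{5} = {3, 6, 4, 2, 1}
boundary = {3, 6, 4, 2, 1} ∖ {1} = {3, 6, 4, 2}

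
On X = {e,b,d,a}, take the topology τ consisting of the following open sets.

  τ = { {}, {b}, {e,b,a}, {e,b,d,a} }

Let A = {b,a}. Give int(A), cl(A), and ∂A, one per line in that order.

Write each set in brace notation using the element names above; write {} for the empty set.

opens ⊆ A: {}, {b}; union → int = {b}
complement {e,d}; its interior {}; cl(A) = X∖{} = {e,b,d,a}
boundary = {e,b,d,a} ∖ {b} = {e,d,a}

int(A) = {b}
cl(A)  = {e,b,d,a}
∂A     = {e,d,a}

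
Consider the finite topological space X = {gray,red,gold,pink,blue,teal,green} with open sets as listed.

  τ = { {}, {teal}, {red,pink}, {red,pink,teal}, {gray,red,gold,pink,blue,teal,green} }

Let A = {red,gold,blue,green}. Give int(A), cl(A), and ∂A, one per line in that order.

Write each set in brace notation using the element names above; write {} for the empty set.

interior: largest open inside A is {} (from {})
cl via duality: int({gray,pink,teal}) = {teal}, so X∖{teal} = {gray,red,gold,pink,blue,green}
cl∖int = {gray,red,gold,pink,blue,green}

int(A) = {}
cl(A)  = {gray,red,gold,pink,blue,green}
∂A     = {gray,red,gold,pink,blue,green}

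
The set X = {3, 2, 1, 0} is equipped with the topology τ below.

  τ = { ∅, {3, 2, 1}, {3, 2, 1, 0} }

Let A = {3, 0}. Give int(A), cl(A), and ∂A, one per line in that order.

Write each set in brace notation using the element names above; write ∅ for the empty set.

int(A) = ∅
cl(A)  = {3, 2, 1, 0}
∂A     = {3, 2, 1, 0}

U open, U⊆A: ∅. int(A) = ⋃ = ∅
X∖A={2, 1}, int(X∖A)=∅, hence cl(A)={3, 2, 1, 0}
∂A: remove int from cl → {3, 2, 1, 0}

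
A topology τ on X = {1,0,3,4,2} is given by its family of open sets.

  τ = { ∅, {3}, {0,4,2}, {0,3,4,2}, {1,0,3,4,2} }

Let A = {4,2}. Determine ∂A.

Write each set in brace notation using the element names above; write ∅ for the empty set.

{1,0,4,2}

U open, U⊆A: ∅. int(A) = ⋃ = ∅
X∖A={1,0,3}, int(X∖A)={3}, hence cl(A)={1,0,4,2}
∂A: remove int from cl → {1,0,4,2}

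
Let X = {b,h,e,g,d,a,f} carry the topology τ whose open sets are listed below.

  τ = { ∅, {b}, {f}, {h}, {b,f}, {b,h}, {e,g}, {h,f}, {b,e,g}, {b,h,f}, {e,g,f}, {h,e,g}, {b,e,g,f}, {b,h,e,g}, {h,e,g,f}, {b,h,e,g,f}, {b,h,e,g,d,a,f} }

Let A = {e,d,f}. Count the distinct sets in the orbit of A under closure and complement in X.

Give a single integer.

cl via duality: int({b,h,g,a}) = {b,h}, so X∖{b,h} = {e,g,d,a,f}
Write k for closure, c for complement:
  1. A     = {e,d,f}
  2. kA    = {e,g,d,a,f}
  3. cA    = {b,h,g,a}
  4. ckA   = {b,h}
  5. kcA   = {b,h,e,g,d,a}
  6. kckA  = {b,h,d,a}
  7. ckcA  = {f}
  8. ckckA = {e,g,f}
  9. kckcA = {d,a,f}
  10. ckckcA = {b,h,e,g}
applying k or c yields no new set

10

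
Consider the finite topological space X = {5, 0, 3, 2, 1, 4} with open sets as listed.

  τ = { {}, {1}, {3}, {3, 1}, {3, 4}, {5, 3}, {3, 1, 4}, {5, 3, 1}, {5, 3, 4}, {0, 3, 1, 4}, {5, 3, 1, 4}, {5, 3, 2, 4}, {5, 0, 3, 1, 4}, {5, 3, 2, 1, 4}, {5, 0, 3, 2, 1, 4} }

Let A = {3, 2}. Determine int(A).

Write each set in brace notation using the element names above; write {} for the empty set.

U open, U⊆A: {}, {3}. int(A) = ⋃ = {3}

{3}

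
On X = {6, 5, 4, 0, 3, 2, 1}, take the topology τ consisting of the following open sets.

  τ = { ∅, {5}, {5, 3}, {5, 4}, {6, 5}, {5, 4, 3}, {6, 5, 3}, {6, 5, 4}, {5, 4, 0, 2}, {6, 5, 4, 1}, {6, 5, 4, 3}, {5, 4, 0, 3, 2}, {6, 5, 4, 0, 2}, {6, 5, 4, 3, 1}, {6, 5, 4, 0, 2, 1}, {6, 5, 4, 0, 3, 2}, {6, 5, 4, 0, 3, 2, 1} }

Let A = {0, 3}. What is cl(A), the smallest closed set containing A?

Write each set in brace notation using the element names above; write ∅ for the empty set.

closure: X∖int(X∖A) = X∖{6, 5, 4, 1} = {0, 3, 2}

{0, 3, 2}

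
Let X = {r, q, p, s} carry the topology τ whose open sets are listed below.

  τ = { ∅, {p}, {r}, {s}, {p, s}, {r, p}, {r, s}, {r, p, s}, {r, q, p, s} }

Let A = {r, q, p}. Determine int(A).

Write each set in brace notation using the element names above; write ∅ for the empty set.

{r, p}

U open, U⊆A: ∅, {r}, {p}, {r, p}. int(A) = ⋃ = {r, p}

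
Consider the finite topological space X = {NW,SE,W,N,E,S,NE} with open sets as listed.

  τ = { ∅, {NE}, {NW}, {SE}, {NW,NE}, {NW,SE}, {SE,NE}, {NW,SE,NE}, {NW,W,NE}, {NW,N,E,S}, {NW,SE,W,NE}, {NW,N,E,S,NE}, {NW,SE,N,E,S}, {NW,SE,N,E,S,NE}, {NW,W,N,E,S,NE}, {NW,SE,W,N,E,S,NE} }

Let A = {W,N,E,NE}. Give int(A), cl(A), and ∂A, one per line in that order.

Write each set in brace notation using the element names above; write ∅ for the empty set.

int(A) = {NE}
cl(A)  = {W,N,E,S,NE}
∂A     = {W,N,E,S}

U open, U⊆A: ∅, {NE}. int(A) = ⋃ = {NE}
X∖A={NW,SE,S}, int(X∖A)={NW,SE}, hence cl(A)={W,N,E,S,NE}
∂A: remove int from cl → {W,N,E,S}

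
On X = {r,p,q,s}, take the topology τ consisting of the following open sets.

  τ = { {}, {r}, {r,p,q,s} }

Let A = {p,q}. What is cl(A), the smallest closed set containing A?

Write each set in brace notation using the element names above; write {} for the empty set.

{p,q,s}

cl via duality: int({r,s}) = {r}, so X∖{r} = {p,q,s}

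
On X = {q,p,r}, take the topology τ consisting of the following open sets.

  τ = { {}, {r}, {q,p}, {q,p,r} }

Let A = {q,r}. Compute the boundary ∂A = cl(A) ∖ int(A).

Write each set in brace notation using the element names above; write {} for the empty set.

{q,p}

interior: largest open inside A is {r} (from {}, {r})
cl via duality: int({p}) = {}, so X∖{} = {q,p,r}
cl∖int = {q,p}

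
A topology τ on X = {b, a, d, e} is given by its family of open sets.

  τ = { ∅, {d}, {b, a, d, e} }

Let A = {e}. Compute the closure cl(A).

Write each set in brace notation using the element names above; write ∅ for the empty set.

complement {b, a, d}; its interior {d}; cl(A) = X∖{d} = {b, a, e}

{b, a, e}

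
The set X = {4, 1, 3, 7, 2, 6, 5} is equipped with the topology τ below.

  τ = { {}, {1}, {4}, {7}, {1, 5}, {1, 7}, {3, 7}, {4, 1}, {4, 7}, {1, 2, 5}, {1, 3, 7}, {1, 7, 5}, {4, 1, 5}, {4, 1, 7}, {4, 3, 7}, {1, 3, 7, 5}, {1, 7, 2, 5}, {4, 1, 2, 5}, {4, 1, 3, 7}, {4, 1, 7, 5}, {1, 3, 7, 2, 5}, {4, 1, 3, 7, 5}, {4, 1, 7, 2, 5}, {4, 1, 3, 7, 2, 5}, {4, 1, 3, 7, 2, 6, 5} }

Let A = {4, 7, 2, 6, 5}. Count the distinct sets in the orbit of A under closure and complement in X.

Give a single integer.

10

closure: X∖int(X∖A) = X∖{1} = {4, 3, 7, 2, 6, 5}
Let k=closure and c=complement:
  1. A     = {4, 7, 2, 6, 5}
  2. kA    = {4, 3, 7, 2, 6, 5}
  3. cA    = {1, 3}
  4. ckA   = {1}
  5. kcA   = {1, 3, 2, 6, 5}
  6. kckA  = {1, 2, 6, 5}
  7. ckcA  = {4, 7}
  8. ckckA = {4, 3, 7}
  9. kckcA = {4, 3, 7, 6}
  10. ckckcA = {1, 2, 5}
— saturated at 10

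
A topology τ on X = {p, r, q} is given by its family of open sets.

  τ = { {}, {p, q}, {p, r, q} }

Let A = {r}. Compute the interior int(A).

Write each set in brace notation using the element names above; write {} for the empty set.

open subsets of A: {}; so int(A) = {}

{}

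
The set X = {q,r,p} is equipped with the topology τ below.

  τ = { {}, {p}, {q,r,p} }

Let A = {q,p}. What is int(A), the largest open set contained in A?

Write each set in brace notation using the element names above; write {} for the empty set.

opens ⊆ A: {}, {p}; union → int = {p}

{p}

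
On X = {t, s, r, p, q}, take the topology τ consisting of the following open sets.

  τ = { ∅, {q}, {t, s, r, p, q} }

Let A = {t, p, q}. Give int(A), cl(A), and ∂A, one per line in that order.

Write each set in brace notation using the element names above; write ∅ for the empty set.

int(A) = {q}
cl(A)  = {t, s, r, p, q}
∂A     = {t, s, r, p}

U open, U⊆A: ∅, {q}. int(A) = ⋃ = {q}
X∖A={s, r}, int(X∖A)=∅, hence cl(A)={t, s, r, p, q}
∂A: remove int from cl → {t, s, r, p}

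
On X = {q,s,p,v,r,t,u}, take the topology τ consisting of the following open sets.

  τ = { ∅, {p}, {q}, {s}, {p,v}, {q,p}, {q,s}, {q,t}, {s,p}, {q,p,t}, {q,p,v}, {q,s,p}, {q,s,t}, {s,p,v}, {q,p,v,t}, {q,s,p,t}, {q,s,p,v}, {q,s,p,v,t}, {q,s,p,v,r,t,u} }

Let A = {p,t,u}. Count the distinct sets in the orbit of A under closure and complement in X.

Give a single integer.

complement {q,s,v,r}; its interior {q,s}; cl(A) = X∖{q,s} = {p,v,r,t,u}
With k = closure, c = complement:
  1. A     = {p,t,u}
  2. kA    = {p,v,r,t,u}
  3. cA    = {q,s,v,r}
  4. ckA   = {q,s}
  5. kcA   = {q,s,v,r,t,u}
  6. kckA  = {q,s,r,t,u}
  7. ckcA  = {p}
  8. ckckA = {p,v}
  9. kckcA = {p,v,r,u}
  10. ckckcA = {q,s,t}
k, c of each give nothing new

10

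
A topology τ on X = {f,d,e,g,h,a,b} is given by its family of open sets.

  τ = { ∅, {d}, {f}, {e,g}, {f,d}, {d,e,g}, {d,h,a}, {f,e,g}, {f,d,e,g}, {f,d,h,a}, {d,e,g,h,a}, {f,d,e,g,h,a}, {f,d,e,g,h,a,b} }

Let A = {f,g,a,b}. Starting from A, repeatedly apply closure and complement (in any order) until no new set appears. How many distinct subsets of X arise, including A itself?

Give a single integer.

12

complement {d,e,h}; its interior {d}; cl(A) = X∖{d} = {f,e,g,h,a,b}
With k = closure, c = complement:
  1. A     = {f,g,a,b}
  2. kA    = {f,e,g,h,a,b}
  3. cA    = {d,e,h}
  4. ckA   = {d}
  5. kcA   = {d,e,g,h,a,b}
  6. kckA  = {d,h,a,b}
  7. ckcA  = {f}
  8. ckckA = {f,e,g}
  9. kckcA = {f,b}
  10. kckckA = {f,e,g,b}
  11. ckckcA = {d,e,g,h,a}
  12. ckckckA = {d,h,a}
k, c of each give nothing new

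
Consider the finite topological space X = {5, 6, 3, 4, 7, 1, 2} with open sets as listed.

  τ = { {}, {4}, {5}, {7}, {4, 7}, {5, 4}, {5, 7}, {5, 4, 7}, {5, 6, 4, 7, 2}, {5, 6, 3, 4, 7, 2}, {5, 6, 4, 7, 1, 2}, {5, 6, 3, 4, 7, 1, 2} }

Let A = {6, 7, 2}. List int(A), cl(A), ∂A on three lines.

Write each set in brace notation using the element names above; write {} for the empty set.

U open, U⊆A: {}, {7}. int(A) = ⋃ = {7}
X∖A={5, 3, 4, 1}, int(X∖A)={5, 4}, hence cl(A)={6, 3, 7, 1, 2}
∂A: remove int from cl → {6, 3, 1, 2}

int(A) = {7}
cl(A)  = {6, 3, 7, 1, 2}
∂A     = {6, 3, 1, 2}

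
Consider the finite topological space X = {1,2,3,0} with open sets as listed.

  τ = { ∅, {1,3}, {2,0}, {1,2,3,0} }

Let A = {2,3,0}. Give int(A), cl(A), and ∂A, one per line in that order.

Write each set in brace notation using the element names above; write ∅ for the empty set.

opens ⊆ A: ∅, {2,0}; union → int = {2,0}
complement {1}; its interior ∅; cl(A) = X∖∅ = {1,2,3,0}
boundary = {1,2,3,0} ∖ {2,0} = {1,3}

int(A) = {2,0}
cl(A)  = {1,2,3,0}
∂A     = {1,3}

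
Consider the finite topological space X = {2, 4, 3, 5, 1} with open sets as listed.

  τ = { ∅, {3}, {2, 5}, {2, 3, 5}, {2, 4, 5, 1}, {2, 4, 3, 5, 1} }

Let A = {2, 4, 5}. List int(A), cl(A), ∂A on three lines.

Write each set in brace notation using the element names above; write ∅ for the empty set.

int(A) = {2, 5}
cl(A)  = {2, 4, 5, 1}
∂A     = {4, 1}

opens ⊆ A: ∅, {2, 5}; union → int = {2, 5}
complement {3, 1}; its interior {3}; cl(A) = X∖{3} = {2, 4, 5, 1}
boundary = {2, 4, 5, 1} ∖ {2, 5} = {4, 1}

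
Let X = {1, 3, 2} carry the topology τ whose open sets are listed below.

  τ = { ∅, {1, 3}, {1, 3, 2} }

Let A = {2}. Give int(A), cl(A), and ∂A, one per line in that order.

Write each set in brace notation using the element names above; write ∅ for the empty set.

int(A) = ∅
cl(A)  = {2}
∂A     = {2}

interior: largest open inside A is ∅ (from ∅)
cl via duality: int({1, 3}) = {1, 3}, so X∖{1, 3} = {2}
cl∖int = {2}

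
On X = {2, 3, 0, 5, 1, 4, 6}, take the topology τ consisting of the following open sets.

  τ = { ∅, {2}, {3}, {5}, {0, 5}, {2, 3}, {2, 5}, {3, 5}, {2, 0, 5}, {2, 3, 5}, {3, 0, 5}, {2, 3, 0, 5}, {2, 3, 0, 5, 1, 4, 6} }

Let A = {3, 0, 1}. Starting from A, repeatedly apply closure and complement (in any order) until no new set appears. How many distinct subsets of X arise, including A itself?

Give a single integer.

8

closure: X∖int(X∖A) = X∖{2, 5} = {3, 0, 1, 4, 6}
Let k=closure and c=complement:
  1. A     = {3, 0, 1}
  2. kA    = {3, 0, 1, 4, 6}
  3. cA    = {2, 5, 4, 6}
  4. ckA   = {2, 5}
  5. kcA   = {2, 0, 5, 1, 4, 6}
  6. ckcA  = {3}
  7. kckcA = {3, 1, 4, 6}
  8. ckckcA = {2, 0, 5}
— saturated at 8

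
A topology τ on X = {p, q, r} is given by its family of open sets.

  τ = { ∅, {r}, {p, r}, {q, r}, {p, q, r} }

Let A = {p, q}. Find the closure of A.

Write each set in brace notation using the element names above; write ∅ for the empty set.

cl via duality: int({r}) = {r}, so X∖{r} = {p, q}

{p, q}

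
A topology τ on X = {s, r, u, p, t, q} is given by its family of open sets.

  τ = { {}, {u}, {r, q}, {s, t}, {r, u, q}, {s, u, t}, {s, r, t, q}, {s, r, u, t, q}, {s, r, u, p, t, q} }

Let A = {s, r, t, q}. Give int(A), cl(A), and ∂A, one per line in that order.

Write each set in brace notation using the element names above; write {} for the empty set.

U open, U⊆A: {}, {r, q}, {s, t}, {s, r, t, q}. int(A) = ⋃ = {s, r, t, q}
X∖A={u, p}, int(X∖A)={u}, hence cl(A)={s, r, p, t, q}
∂A: remove int from cl → {p}

int(A) = {s, r, t, q}
cl(A)  = {s, r, p, t, q}
∂A     = {p}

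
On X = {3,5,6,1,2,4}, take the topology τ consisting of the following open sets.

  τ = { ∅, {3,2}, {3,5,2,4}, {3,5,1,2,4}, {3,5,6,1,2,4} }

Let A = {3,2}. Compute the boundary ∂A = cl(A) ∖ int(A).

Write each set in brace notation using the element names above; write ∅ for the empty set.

{5,6,1,4}

interior: largest open inside A is {3,2} (from ∅, {3,2})
cl via duality: int({5,6,1,4}) = ∅, so X∖∅ = {3,5,6,1,2,4}
cl∖int = {5,6,1,4}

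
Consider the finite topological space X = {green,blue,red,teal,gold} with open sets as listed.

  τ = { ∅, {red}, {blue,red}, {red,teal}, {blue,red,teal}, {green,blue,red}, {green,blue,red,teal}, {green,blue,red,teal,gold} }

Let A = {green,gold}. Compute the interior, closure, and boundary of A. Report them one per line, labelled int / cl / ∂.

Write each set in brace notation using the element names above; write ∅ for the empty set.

int(A) = ∅
cl(A)  = {green,gold}
∂A     = {green,gold}

interior: largest open inside A is ∅ (from ∅)
cl via duality: int({blue,red,teal}) = {blue,red,teal}, so X∖{blue,red,teal} = {green,gold}
cl∖int = {green,gold}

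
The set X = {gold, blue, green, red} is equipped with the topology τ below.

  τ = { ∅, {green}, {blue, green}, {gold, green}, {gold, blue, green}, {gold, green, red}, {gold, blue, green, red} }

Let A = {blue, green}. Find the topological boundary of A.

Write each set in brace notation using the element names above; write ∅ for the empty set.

interior: largest open inside A is {blue, green} (from ∅, {green}, {blue, green})
cl via duality: int({gold, red}) = ∅, so X∖∅ = {gold, blue, green, red}
cl∖int = {gold, red}

{gold, red}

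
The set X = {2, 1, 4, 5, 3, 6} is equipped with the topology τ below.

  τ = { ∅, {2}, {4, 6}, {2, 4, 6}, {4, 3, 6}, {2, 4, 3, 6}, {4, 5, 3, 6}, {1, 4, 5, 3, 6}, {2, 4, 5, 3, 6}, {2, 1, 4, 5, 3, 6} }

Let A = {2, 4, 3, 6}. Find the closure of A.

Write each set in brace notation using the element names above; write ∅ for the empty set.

{2, 1, 4, 5, 3, 6}

complement {1, 5}; its interior ∅; cl(A) = X∖∅ = {2, 1, 4, 5, 3, 6}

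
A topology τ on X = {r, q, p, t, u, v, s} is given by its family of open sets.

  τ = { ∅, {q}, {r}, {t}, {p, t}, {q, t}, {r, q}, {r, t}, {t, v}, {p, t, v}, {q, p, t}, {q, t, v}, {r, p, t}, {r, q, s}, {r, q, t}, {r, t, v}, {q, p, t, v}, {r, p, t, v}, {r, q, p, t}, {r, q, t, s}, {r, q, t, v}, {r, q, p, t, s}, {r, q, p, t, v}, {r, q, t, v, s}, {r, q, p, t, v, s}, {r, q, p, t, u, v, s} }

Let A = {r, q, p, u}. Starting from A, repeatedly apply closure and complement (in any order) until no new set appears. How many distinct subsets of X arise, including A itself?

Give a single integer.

X∖A={t, v, s}, int(X∖A)={t, v}, hence cl(A)={r, q, p, u, s}
Orbit (k=closure, c=complement):
  1. A     = {r, q, p, u}
  2. kA    = {r, q, p, u, s}
  3. cA    = {t, v, s}
  4. ckA   = {t, v}
  5. kcA   = {p, t, u, v, s}
  6. kckA  = {p, t, u, v}
  7. ckcA  = {r, q}
  8. ckckA = {r, q, s}
  9. kckcA = {r, q, u, s}
  10. ckckcA = {p, t, v}
(closed under both — stop)

10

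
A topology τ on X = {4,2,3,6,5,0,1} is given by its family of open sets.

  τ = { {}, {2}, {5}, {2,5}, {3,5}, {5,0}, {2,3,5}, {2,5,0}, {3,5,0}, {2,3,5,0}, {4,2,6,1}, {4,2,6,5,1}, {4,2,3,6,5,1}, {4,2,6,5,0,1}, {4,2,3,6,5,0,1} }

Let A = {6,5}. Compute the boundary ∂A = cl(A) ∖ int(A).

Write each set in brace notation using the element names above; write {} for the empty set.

U open, U⊆A: {}, {5}. int(A) = ⋃ = {5}
X∖A={4,2,3,0,1}, int(X∖A)={2}, hence cl(A)={4,3,6,5,0,1}
∂A: remove int from cl → {4,3,6,0,1}

{4,3,6,0,1}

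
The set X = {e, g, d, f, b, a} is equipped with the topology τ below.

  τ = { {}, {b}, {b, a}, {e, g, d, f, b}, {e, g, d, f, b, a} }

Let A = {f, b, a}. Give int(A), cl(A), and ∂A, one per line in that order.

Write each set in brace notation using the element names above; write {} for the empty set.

int(A) = {b, a}
cl(A)  = {e, g, d, f, b, a}
∂A     = {e, g, d, f}

U open, U⊆A: {}, {b}, {b, a}. int(A) = ⋃ = {b, a}
X∖A={e, g, d}, int(X∖A)={}, hence cl(A)={e, g, d, f, b, a}
∂A: remove int from cl → {e, g, d, f}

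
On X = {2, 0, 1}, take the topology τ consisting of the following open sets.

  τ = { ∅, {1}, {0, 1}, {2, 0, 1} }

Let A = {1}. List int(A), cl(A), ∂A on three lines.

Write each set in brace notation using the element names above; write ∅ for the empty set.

U open, U⊆A: ∅, {1}. int(A) = ⋃ = {1}
X∖A={2, 0}, int(X∖A)=∅, hence cl(A)={2, 0, 1}
∂A: remove int from cl → {2, 0}

int(A) = {1}
cl(A)  = {2, 0, 1}
∂A     = {2, 0}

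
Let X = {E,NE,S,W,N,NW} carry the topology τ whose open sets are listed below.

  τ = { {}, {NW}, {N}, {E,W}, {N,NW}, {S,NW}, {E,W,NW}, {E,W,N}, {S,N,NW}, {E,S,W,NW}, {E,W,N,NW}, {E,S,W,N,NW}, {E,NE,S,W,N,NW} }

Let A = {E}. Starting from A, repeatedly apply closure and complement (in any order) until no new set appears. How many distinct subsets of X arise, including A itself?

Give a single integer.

closure: X∖int(X∖A) = X∖{S,N,NW} = {E,NE,W}
Let k=closure and c=complement:
  1. A     = {E}
  2. kA    = {E,NE,W}
  3. cA    = {NE,S,W,N,NW}
  4. ckA   = {S,N,NW}
  5. kcA   = {E,NE,S,W,N,NW}
  6. kckA  = {NE,S,N,NW}
  7. ckcA  = {}
  8. ckckA = {E,W}
— saturated at 8

8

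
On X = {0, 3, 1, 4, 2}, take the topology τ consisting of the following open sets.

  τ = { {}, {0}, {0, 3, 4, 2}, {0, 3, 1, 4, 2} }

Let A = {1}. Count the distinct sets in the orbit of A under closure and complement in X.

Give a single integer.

closure: X∖int(X∖A) = X∖{0, 3, 4, 2} = {1}
Let k=closure and c=complement:
  1. A     = {1}
  2. cA    = {0, 3, 4, 2}
  3. kcA   = {0, 3, 1, 4, 2}
  4. ckcA  = {}
— saturated at 4

4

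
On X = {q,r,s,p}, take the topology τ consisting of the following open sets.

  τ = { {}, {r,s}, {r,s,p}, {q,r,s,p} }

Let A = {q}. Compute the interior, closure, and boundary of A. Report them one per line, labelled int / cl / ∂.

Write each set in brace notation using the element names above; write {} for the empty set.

int(A) = {}
cl(A)  = {q}
∂A     = {q}

open subsets of A: {}; so int(A) = {}
closure: X∖int(X∖A) = X∖{r,s,p} = {q}
∂A = {q} minus {} = {q}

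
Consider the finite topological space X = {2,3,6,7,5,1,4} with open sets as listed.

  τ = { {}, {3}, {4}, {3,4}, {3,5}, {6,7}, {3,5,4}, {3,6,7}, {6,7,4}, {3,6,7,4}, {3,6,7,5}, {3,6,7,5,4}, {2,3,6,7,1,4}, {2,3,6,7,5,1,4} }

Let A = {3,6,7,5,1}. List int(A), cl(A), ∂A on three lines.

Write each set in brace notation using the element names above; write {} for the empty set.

opens ⊆ A: {}, {3}, {6,7}, {3,5}, {3,6,7}, {3,6,7,5}; union → int = {3,6,7,5}
complement {2,4}; its interior {4}; cl(A) = X∖{4} = {2,3,6,7,5,1}
boundary = {2,3,6,7,5,1} ∖ {3,6,7,5} = {2,1}

int(A) = {3,6,7,5}
cl(A)  = {2,3,6,7,5,1}
∂A     = {2,1}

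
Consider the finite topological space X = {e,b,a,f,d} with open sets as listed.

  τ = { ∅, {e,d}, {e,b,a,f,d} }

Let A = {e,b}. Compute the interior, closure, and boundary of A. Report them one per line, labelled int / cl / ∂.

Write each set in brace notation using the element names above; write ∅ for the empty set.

int(A) = ∅
cl(A)  = {e,b,a,f,d}
∂A     = {e,b,a,f,d}

open subsets of A: ∅; so int(A) = ∅
closure: X∖int(X∖A) = X∖∅ = {e,b,a,f,d}
∂A = {e,b,a,f,d} minus ∅ = {e,b,a,f,d}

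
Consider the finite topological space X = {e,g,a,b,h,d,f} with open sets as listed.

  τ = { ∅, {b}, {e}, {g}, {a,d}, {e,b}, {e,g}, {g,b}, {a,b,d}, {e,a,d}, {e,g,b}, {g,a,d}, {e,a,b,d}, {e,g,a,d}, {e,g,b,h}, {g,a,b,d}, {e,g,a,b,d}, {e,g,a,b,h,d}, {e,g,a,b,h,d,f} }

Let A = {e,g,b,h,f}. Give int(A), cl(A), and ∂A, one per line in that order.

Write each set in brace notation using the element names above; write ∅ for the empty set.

int(A) = {e,g,b,h}
cl(A)  = {e,g,b,h,f}
∂A     = {f}

opens ⊆ A: ∅, {b}, {e}, {g}, {e,g}, {g,b}, {e,b}, {e,g,b}, {e,g,b,h}; union → int = {e,g,b,h}
complement {a,d}; its interior {a,d}; cl(A) = X∖{a,d} = {e,g,b,h,f}
boundary = {e,g,b,h,f} ∖ {e,g,b,h} = {f}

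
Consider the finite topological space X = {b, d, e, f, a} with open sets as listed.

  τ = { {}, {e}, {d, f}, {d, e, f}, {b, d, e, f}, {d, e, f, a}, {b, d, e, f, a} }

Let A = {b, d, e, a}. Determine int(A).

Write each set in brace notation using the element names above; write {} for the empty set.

open subsets of A: {}, {e}; so int(A) = {e}

{e}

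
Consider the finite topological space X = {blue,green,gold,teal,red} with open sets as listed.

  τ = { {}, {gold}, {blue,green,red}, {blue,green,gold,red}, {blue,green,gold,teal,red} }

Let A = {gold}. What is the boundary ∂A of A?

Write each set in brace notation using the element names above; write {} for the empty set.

{teal}

U open, U⊆A: {}, {gold}. int(A) = ⋃ = {gold}
X∖A={blue,green,teal,red}, int(X∖A)={blue,green,red}, hence cl(A)={gold,teal}
∂A: remove int from cl → {teal}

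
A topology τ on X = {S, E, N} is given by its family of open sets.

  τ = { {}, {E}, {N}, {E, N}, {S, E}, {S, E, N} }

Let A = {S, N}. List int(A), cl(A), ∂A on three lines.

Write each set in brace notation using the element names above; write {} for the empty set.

open subsets of A: {}, {N}; so int(A) = {N}
closure: X∖int(X∖A) = X∖{E} = {S, N}
∂A = {S, N} minus {N} = {S}

int(A) = {N}
cl(A)  = {S, N}
∂A     = {S}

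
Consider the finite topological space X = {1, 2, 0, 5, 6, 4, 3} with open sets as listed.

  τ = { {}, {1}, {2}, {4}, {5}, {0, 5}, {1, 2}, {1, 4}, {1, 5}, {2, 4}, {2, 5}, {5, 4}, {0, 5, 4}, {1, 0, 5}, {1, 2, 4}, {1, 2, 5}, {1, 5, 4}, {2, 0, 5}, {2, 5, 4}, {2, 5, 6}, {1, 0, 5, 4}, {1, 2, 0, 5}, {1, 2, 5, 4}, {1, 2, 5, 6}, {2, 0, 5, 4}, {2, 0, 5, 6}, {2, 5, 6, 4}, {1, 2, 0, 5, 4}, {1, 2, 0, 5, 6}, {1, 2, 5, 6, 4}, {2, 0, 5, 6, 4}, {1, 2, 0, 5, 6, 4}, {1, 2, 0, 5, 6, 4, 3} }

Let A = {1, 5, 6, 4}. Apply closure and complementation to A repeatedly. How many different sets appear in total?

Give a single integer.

8

complement {2, 0, 3}; its interior {2}; cl(A) = X∖{2} = {1, 0, 5, 6, 4, 3}
With k = closure, c = complement:
  1. A     = {1, 5, 6, 4}
  2. kA    = {1, 0, 5, 6, 4, 3}
  3. cA    = {2, 0, 3}
  4. ckA   = {2}
  5. kcA   = {2, 0, 6, 3}
  6. kckA  = {2, 6, 3}
  7. ckcA  = {1, 5, 4}
  8. ckckA = {1, 0, 5, 4}
k, c of each give nothing new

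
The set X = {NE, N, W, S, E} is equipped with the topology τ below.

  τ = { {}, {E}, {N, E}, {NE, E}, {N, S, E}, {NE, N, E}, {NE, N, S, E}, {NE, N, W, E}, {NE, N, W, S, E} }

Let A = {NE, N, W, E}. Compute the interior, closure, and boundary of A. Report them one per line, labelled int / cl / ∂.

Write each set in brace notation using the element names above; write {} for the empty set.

U open, U⊆A: {}, {E}, {N, E}, {NE, E}, {NE, N, E}, {NE, N, W, E}. int(A) = ⋃ = {NE, N, W, E}
X∖A={S}, int(X∖A)={}, hence cl(A)={NE, N, W, S, E}
∂A: remove int from cl → {S}

int(A) = {NE, N, W, E}
cl(A)  = {NE, N, W, S, E}
∂A     = {S}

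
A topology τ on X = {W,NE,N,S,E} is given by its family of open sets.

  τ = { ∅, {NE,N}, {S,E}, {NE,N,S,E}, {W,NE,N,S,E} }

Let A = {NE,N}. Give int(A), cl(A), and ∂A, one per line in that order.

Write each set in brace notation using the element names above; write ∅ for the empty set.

int(A) = {NE,N}
cl(A)  = {W,NE,N}
∂A     = {W}

U open, U⊆A: ∅, {NE,N}. int(A) = ⋃ = {NE,N}
X∖A={W,S,E}, int(X∖A)={S,E}, hence cl(A)={W,NE,N}
∂A: remove int from cl → {W}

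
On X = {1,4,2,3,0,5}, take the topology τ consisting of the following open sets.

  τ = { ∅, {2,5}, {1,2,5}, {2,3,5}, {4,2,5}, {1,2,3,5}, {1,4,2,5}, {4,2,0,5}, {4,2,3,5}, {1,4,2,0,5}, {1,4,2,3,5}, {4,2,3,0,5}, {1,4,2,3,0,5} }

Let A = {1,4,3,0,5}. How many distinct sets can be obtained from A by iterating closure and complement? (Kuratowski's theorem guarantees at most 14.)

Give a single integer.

complement {2}; its interior ∅; cl(A) = X∖∅ = {1,4,2,3,0,5}
With k = closure, c = complement:
  1. A     = {1,4,3,0,5}
  2. kA    = {1,4,2,3,0,5}
  3. cA    = {2}
  4. ckA   = ∅
k, c of each give nothing new

4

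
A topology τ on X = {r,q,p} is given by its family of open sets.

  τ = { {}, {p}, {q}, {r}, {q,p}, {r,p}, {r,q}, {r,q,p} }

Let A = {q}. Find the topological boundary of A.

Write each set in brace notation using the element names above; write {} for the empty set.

open subsets of A: {}, {q}; so int(A) = {q}
closure: X∖int(X∖A) = X∖{r,p} = {q}
∂A = {q} minus {q} = {}

{}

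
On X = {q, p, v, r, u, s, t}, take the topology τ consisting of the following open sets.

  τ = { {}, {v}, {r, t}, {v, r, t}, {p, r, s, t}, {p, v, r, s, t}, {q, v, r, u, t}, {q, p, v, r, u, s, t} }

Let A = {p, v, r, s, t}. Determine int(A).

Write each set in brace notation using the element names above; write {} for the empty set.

{p, v, r, s, t}

interior: largest open inside A is {p, v, r, s, t} (from {}, {v}, {r, t}, {v, r, t}, {p, r, s, t}, {p, v, r, s, t})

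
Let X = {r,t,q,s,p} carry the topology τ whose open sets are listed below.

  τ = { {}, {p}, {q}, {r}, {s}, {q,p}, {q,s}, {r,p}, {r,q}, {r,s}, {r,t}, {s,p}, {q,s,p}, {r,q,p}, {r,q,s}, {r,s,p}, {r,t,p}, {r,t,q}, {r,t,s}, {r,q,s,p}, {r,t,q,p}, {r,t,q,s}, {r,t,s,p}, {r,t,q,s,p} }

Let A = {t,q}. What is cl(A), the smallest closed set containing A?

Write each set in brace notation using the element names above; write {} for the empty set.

{t,q}

closure: X∖int(X∖A) = X∖{r,s,p} = {t,q}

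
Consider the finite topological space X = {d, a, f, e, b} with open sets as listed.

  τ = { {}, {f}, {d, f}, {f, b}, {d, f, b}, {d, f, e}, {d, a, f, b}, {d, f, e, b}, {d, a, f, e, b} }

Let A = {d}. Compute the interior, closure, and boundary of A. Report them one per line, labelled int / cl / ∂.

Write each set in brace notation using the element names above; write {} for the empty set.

open subsets of A: {}; so int(A) = {}
closure: X∖int(X∖A) = X∖{f, b} = {d, a, e}
∂A = {d, a, e} minus {} = {d, a, e}

int(A) = {}
cl(A)  = {d, a, e}
∂A     = {d, a, e}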